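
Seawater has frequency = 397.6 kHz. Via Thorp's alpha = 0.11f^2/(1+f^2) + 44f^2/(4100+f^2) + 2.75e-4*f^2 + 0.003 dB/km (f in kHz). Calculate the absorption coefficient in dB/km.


86.474 dB/km


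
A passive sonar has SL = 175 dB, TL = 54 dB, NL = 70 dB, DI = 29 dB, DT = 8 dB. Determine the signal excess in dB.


72 dB


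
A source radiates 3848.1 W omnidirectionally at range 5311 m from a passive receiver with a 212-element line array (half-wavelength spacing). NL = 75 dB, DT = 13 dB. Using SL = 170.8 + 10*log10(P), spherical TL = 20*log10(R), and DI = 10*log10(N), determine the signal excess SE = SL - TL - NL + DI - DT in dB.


Step 1: SL = 170.8 + 10*log10(3848.1) = 206.65 dB
Step 2: TL = 20*log10(5311) = 74.5 dB
Step 3: DI = 10*log10(212) = 23.26 dB
Step 4: SE = SL - TL - NL + DI - DT = 206.65 - 74.5 - 75 + 23.26 - 13 = 67.41

67.41 dB


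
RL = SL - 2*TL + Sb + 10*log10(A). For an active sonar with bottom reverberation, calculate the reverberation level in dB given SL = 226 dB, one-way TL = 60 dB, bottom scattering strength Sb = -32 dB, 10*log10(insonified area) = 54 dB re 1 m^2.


RL = SL - 2*TL + Sb + 10*log10(A) = 226 - 2*60 + (-32) + 54 = 128

128 dB


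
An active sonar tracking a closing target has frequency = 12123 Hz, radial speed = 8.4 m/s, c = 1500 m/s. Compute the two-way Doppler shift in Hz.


135.78 Hz


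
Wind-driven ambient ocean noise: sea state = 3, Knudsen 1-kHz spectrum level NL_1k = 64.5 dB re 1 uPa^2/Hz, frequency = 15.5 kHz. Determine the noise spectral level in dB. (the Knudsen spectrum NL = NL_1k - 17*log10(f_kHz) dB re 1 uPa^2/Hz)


NL = NL_1k - 17*log10(f_kHz) = 64.5 - 17*log10(15.5) = 64.5 - (20.24) = 44.26

44.26 dB


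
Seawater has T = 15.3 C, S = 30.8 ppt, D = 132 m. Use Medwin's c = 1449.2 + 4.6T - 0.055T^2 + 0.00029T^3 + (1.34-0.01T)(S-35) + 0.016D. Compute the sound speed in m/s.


c = 1449.2 + 4.6*15.3 - 0.055*15.3^2 + 0.00029*15.3^3 + (1.34 - 0.01*15.3)*(30.8 - 35) + 0.016*132 = 1504.87

1504.87 m/s


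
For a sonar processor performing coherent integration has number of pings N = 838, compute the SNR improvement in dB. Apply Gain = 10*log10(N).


Gain = 10*log10(838) = 29.23

29.23 dB


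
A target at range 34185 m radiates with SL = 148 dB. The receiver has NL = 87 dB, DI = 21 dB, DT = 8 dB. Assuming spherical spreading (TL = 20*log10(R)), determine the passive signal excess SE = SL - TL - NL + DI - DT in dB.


Step 1: TL = 20*log10(34185) = 90.68 dB
Step 2: SE = 148 - 90.68 - 87 + 21 - 8 = -16.68

-16.68 dB


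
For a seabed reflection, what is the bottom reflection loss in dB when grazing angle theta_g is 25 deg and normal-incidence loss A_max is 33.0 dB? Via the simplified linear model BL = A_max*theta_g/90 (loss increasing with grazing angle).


BL = A_max * theta_g / 90 = 33.0 * 25 / 90 = 9.17

9.17 dB


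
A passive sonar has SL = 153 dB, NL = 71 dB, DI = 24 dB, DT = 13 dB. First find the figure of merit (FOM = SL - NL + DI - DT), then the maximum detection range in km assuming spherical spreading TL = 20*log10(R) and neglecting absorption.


Step 1: FOM = SL - NL + DI - DT = 153 - 71 + 24 - 13 = 93 dB
Step 2: at max range FOM = TL = 20*log10(R), so R = 10^(93/20) = 44668.36 m = 44.67 km

44.67 km


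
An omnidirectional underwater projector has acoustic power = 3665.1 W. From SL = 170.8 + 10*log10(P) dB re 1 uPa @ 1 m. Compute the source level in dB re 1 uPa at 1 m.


SL = 170.8 + 10*log10(3665.1) = 170.8 + 35.64 = 206.44

206.44 dB


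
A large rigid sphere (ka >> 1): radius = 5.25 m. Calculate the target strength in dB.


8.38 dB


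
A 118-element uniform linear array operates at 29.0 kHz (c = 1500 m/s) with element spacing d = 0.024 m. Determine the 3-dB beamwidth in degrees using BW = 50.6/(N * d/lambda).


Step 1: lambda = 1500/29000 = 0.05172 m
Step 2: d/lambda = 0.024/0.05172 = 0.464
Step 3: BW = 50.6/(N * d/lambda) = 50.6/(118 * 0.464) = 0.92

0.92 deg


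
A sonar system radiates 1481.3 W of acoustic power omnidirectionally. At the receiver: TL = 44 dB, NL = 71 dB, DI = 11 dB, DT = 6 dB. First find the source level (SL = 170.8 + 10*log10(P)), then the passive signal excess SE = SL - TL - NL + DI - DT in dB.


Step 1: SL = 170.8 + 10*log10(1481.3) = 202.51 dB
Step 2: SE = SL - TL - NL + DI - DT = 202.51 - 44 - 71 + 11 - 6 = 92.51

92.51 dB


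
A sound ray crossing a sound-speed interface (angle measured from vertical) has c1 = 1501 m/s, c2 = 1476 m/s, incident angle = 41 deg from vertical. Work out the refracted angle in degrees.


sin(theta2) = (c2/c1)*sin(theta1) = (1476/1501)*sin(41 deg) = 0.64513
theta2 = arcsin(0.64513) = 40.18

40.18 deg


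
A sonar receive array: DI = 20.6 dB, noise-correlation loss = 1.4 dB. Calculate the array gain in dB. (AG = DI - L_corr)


19.2 dB


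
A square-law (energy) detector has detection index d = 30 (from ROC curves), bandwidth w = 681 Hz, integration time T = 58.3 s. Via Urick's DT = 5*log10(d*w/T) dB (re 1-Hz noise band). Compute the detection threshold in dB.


DT = 5*log10(d*w/T) = 5*log10(30 * 681 / 58.3) = 5*log10(350.43) = 12.72

12.72 dB


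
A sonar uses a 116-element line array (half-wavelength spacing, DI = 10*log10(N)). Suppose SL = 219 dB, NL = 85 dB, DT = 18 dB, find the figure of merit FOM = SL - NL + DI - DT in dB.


136.64 dB


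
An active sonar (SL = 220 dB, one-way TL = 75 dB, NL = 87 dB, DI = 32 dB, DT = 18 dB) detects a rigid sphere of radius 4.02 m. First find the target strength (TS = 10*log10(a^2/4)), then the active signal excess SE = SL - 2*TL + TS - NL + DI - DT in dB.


Step 1: TS = 10*log10(4.02^2/4) = 6.06 dB
Step 2: SE = SL - 2*TL + TS - NL + DI - DT = 220 - 2*75 + (6.06) - 87 + 32 - 18 = 3.06

3.06 dB


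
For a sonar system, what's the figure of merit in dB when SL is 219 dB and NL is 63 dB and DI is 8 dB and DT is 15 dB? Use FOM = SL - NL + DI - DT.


FOM = SL - NL + DI - DT = 219 - 63 + 8 - 15 = 149

149 dB


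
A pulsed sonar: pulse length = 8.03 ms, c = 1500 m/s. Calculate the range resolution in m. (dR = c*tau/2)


6.0225 m


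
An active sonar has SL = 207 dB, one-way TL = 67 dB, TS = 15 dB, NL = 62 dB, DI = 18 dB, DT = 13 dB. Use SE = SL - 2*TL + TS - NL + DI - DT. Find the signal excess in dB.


SE = SL - 2*TL + TS - NL + DI - DT = 207 - 2*67 + (15) - 62 + 18 - 13 = 31

31 dB


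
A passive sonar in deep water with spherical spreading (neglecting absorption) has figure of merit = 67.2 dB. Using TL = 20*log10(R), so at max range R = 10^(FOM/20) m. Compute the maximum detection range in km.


At max range FOM = TL, so 20*log10(R) = 67.2
R = 10^(67.2/20) = 2290.87 m = 2.29 km

2.29 km


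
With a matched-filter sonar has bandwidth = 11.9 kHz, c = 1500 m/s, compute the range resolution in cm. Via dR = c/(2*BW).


dR = c/(2*BW) = 1500 / (2 * 11.9e3) = 0.063 m = 6.3 cm

6.3 cm


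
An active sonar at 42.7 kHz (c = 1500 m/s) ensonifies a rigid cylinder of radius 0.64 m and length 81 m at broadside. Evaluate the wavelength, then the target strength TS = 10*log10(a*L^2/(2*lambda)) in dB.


Step 1: lambda = c/f = 1500/42700 = 0.03513 m
Step 2: TS = 10*log10(a*L^2/(2*lambda)) = 10*log10(0.64*81^2/(2*0.03513)) = 47.76

47.76 dB


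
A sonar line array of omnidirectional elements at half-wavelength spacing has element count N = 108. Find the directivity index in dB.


DI = 10*log10(108) = 20.33

20.33 dB


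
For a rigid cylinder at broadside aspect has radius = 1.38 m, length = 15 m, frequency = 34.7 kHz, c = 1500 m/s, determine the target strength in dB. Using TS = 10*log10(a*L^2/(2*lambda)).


lambda = 1500/34700 = 0.04323 m
TS = 10*log10(1.38*15^2/(2*0.04323)) = 35.55

35.55 dB


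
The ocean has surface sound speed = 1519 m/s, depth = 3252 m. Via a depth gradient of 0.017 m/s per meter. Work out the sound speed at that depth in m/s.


1574.284 m/s


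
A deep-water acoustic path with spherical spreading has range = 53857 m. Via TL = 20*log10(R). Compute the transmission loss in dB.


94.62 dB


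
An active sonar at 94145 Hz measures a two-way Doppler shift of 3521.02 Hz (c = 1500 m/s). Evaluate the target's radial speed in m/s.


From fd = 2*f*v/c, v = c*fd/(2*f) = 1500 * 3521.02 / (2*94145) = 28.05

28.05 m/s


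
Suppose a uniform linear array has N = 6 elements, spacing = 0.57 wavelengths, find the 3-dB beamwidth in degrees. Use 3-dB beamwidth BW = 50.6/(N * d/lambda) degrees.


BW = 50.6 / (6 * 0.57) = 50.6 / 3.42 = 14.8

14.8 deg


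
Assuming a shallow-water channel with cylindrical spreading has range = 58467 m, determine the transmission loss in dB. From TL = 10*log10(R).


47.67 dB


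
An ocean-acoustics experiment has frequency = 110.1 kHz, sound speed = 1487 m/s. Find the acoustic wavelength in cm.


lambda = c/f = 1487 / 110100 = 0.0135 m = 1.35 cm

1.35 cm


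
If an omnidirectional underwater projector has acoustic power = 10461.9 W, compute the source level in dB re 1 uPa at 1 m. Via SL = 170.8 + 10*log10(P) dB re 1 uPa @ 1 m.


SL = 170.8 + 10*log10(10461.9) = 170.8 + 40.2 = 211.0

211.0 dB


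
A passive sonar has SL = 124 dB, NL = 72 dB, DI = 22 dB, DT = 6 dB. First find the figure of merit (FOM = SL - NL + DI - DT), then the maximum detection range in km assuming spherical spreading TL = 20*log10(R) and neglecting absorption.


Step 1: FOM = SL - NL + DI - DT = 124 - 72 + 22 - 6 = 68 dB
Step 2: at max range FOM = TL = 20*log10(R), so R = 10^(68/20) = 2511.89 m = 2.51 km

2.51 km


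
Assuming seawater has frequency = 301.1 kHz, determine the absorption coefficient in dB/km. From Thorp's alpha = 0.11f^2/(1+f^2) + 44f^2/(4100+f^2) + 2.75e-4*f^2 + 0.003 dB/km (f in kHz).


f^2 = 90661.21
alpha = 0.11*90661.21/(1+90661.21) + 44*90661.21/(4100+90661.21) + 2.75e-4*90661.21 + 0.003 = 67.141

67.141 dB/km


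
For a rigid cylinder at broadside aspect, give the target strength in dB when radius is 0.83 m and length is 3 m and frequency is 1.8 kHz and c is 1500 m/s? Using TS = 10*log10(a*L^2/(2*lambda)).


lambda = 1500/1800 = 0.83333 m
TS = 10*log10(0.83*3^2/(2*0.83333)) = 6.51

6.51 dB


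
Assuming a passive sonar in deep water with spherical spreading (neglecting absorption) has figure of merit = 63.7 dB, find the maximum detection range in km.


At max range FOM = TL, so 20*log10(R) = 63.7
R = 10^(63.7/20) = 1531.09 m = 1.53 km

1.53 km


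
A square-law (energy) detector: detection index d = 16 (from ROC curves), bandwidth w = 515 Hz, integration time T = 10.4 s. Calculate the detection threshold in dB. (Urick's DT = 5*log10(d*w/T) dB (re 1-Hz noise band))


DT = 5*log10(d*w/T) = 5*log10(16 * 515 / 10.4) = 5*log10(792.31) = 14.49

14.49 dB


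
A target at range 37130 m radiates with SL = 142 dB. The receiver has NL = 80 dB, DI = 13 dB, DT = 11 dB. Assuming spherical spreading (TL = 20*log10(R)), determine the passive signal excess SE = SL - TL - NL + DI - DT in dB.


Step 1: TL = 20*log10(37130) = 91.39 dB
Step 2: SE = 142 - 91.39 - 80 + 13 - 11 = -27.39

-27.39 dB


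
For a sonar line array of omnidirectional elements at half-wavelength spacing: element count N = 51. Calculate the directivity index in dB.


DI = 10*log10(51) = 17.08

17.08 dB


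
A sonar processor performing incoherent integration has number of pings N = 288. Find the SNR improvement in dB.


12.3 dB


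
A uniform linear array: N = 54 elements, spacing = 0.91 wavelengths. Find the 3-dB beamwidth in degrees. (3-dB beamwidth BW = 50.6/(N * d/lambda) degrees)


BW = 50.6 / (54 * 0.91) = 50.6 / 49.14 = 1.03

1.03 deg


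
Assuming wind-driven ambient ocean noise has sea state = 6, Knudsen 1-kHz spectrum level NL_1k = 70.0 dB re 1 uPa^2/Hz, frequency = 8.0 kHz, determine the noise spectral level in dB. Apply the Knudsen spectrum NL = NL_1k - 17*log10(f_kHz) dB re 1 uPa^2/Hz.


54.65 dB


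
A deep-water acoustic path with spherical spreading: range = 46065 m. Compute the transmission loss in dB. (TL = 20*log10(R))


93.27 dB


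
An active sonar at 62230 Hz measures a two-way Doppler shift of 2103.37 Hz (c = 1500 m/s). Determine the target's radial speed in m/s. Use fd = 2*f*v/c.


From fd = 2*f*v/c, v = c*fd/(2*f) = 1500 * 2103.37 / (2*62230) = 25.35

25.35 m/s


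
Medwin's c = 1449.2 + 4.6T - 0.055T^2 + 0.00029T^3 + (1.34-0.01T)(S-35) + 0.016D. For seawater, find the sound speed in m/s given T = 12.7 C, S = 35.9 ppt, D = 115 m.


c = 1449.2 + 4.6*12.7 - 0.055*12.7^2 + 0.00029*12.7^3 + (1.34 - 0.01*12.7)*(35.9 - 35) + 0.016*115 = 1502.27

1502.27 m/s


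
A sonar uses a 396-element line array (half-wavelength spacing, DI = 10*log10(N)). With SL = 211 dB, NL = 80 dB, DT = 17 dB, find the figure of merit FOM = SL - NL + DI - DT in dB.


Step 1: DI = 10*log10(396) = 25.98 dB
Step 2: FOM = SL - NL + DI - DT = 211 - 80 + 25.98 - 17 = 139.98

139.98 dB


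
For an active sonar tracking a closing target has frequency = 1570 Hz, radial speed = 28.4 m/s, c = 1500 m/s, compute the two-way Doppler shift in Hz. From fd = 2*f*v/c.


fd = 2*f*v/c = 2 * 1570 * 28.4 / 1500 = 59.45

59.45 Hz


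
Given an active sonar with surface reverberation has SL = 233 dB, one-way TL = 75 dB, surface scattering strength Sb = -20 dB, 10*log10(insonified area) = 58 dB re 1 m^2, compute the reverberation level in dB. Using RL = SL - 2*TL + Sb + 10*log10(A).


RL = SL - 2*TL + Sb + 10*log10(A) = 233 - 2*75 + (-20) + 58 = 121

121 dB


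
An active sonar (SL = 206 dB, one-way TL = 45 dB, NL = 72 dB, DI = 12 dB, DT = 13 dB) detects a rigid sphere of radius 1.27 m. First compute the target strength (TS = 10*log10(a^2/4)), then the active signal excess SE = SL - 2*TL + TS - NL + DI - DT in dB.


Step 1: TS = 10*log10(1.27^2/4) = -3.94 dB
Step 2: SE = SL - 2*TL + TS - NL + DI - DT = 206 - 2*45 + (-3.94) - 72 + 12 - 13 = 39.06

39.06 dB


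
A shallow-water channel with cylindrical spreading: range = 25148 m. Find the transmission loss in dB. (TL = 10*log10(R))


TL = 10*log10(25148) = 44.01

44.01 dB


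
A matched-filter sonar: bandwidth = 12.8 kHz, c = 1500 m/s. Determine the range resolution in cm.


dR = c/(2*BW) = 1500 / (2 * 12.8e3) = 0.0586 m = 5.86 cm

5.86 cm


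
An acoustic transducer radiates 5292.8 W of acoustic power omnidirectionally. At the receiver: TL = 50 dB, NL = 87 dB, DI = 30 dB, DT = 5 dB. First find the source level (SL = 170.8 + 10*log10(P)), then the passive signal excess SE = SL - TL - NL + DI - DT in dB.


Step 1: SL = 170.8 + 10*log10(5292.8) = 208.04 dB
Step 2: SE = SL - TL - NL + DI - DT = 208.04 - 50 - 87 + 30 - 5 = 96.04

96.04 dB


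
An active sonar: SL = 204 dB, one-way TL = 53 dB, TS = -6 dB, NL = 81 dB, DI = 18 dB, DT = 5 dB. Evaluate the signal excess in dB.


SE = SL - 2*TL + TS - NL + DI - DT = 204 - 2*53 + (-6) - 81 + 18 - 5 = 24

24 dB


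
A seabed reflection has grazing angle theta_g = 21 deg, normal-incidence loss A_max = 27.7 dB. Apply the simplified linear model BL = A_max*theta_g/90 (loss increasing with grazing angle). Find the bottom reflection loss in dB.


BL = A_max * theta_g / 90 = 27.7 * 21 / 90 = 6.46

6.46 dB


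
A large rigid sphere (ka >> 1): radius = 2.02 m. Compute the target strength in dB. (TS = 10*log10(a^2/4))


TS = 10*log10(2.02^2 / 4) = 10*log10(1.0201) = 0.09

0.09 dB


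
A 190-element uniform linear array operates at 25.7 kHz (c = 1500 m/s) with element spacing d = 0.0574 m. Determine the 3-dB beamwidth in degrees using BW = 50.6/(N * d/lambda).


0.27 deg


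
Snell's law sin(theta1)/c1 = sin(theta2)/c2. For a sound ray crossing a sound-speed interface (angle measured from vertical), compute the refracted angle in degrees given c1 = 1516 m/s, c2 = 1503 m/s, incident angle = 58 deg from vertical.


57.22 deg


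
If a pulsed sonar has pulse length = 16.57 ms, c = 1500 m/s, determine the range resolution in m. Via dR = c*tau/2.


12.4275 m


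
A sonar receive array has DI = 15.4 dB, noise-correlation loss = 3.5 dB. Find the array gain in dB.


AG = DI - L_corr = 15.4 - 3.5 = 11.9

11.9 dB


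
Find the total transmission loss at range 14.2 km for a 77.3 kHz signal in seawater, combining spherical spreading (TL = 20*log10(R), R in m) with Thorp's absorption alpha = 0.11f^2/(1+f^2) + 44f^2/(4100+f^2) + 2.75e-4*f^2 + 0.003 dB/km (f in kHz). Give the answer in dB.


478.53 dB


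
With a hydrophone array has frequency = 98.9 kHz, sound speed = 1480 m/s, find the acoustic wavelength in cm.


1.5 cm


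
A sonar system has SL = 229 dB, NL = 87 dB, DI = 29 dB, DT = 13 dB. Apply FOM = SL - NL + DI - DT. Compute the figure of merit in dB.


FOM = SL - NL + DI - DT = 229 - 87 + 29 - 13 = 158

158 dB


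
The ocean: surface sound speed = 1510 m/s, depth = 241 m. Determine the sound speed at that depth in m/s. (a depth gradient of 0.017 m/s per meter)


c = 1510 + 0.017 * 241 = 1514.097

1514.097 m/s


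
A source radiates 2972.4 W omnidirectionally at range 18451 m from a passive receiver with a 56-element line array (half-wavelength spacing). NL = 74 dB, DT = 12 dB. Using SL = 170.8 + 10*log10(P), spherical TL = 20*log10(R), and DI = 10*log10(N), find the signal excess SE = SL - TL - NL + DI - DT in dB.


51.69 dB


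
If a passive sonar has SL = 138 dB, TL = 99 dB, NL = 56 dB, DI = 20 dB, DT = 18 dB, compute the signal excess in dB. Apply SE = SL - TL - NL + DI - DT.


-15 dB


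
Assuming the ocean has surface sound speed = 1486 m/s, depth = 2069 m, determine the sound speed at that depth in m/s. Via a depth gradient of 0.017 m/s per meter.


c = 1486 + 0.017 * 2069 = 1521.173

1521.173 m/s


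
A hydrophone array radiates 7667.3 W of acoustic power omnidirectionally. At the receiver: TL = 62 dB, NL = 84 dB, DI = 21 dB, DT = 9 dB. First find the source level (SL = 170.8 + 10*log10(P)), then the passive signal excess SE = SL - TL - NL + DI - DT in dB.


Step 1: SL = 170.8 + 10*log10(7667.3) = 209.65 dB
Step 2: SE = SL - TL - NL + DI - DT = 209.65 - 62 - 84 + 21 - 9 = 75.65

75.65 dB


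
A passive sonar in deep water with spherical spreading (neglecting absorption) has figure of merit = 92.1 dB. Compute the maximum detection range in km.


At max range FOM = TL, so 20*log10(R) = 92.1
R = 10^(92.1/20) = 40271.7 m = 40.27 km

40.27 km


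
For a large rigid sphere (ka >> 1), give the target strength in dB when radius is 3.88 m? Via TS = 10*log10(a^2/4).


5.76 dB


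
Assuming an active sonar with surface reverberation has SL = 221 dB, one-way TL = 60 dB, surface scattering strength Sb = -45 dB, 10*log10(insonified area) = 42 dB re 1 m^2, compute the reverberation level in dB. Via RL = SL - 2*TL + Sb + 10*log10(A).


RL = SL - 2*TL + Sb + 10*log10(A) = 221 - 2*60 + (-45) + 42 = 98

98 dB


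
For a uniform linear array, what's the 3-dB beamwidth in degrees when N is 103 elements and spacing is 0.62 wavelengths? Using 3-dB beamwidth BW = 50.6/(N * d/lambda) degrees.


0.79 deg


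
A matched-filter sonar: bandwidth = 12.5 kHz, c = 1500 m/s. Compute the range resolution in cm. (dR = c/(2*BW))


dR = c/(2*BW) = 1500 / (2 * 12.5e3) = 0.06 m = 6.0 cm

6.0 cm


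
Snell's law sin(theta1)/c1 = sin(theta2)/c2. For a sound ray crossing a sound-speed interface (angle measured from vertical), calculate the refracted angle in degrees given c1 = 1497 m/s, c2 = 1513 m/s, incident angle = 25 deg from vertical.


25.29 deg


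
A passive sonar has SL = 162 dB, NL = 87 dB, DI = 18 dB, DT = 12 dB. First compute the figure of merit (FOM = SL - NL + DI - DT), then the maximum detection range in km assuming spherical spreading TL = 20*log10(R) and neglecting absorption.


Step 1: FOM = SL - NL + DI - DT = 162 - 87 + 18 - 12 = 81 dB
Step 2: at max range FOM = TL = 20*log10(R), so R = 10^(81/20) = 11220.18 m = 11.22 km

11.22 km


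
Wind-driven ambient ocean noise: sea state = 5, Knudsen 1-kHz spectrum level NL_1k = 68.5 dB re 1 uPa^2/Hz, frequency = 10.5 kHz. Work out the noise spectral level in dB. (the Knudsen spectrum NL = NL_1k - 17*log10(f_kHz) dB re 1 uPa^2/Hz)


NL = NL_1k - 17*log10(f_kHz) = 68.5 - 17*log10(10.5) = 68.5 - (17.36) = 51.14

51.14 dB


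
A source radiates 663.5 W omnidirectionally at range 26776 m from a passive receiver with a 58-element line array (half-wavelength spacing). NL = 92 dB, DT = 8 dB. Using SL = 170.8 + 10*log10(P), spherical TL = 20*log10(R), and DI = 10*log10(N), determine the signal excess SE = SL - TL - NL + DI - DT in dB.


Step 1: SL = 170.8 + 10*log10(663.5) = 199.02 dB
Step 2: TL = 20*log10(26776) = 88.55 dB
Step 3: DI = 10*log10(58) = 17.63 dB
Step 4: SE = SL - TL - NL + DI - DT = 199.02 - 88.55 - 92 + 17.63 - 8 = 28.1

28.1 dB


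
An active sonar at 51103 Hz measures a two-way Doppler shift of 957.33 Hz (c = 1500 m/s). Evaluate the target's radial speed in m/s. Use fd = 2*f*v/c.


From fd = 2*f*v/c, v = c*fd/(2*f) = 1500 * 957.33 / (2*51103) = 14.05

14.05 m/s


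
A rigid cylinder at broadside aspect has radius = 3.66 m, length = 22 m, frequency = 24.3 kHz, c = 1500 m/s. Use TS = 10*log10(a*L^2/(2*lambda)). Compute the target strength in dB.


41.57 dB


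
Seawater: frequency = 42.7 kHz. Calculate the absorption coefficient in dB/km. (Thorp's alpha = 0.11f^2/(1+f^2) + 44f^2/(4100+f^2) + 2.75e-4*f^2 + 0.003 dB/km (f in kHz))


f^2 = 1823.29
alpha = 0.11*1823.29/(1+1823.29) + 44*1823.29/(4100+1823.29) + 2.75e-4*1823.29 + 0.003 = 14.158

14.158 dB/km


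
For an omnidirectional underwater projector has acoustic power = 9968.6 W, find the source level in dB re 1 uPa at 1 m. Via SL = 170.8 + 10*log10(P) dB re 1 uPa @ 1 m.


SL = 170.8 + 10*log10(9968.6) = 170.8 + 39.99 = 210.79

210.79 dB


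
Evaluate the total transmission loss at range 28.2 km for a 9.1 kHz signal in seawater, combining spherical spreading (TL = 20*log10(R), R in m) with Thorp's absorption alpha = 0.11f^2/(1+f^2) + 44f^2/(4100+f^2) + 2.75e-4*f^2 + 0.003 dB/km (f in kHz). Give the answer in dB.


Step 1 (Thorp): alpha = 0.11*82.81/(1+82.81) + 44*82.81/(4100+82.81) + 2.75e-4*82.81 + 0.003 = 1.0056 dB/km
Step 2: TL_spread = 20*log10(28200) = 89.0 dB
Step 3: TL_abs = alpha*R = 1.0056 * 28.2 = 28.36 dB
Step 4: TL_total = 89.0 + 28.36 = 117.36

117.36 dB


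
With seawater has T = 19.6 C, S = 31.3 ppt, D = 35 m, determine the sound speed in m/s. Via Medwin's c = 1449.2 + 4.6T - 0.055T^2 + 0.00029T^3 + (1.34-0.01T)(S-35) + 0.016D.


c = 1449.2 + 4.6*19.6 - 0.055*19.6^2 + 0.00029*19.6^3 + (1.34 - 0.01*19.6)*(31.3 - 35) + 0.016*35 = 1516.74

1516.74 m/s


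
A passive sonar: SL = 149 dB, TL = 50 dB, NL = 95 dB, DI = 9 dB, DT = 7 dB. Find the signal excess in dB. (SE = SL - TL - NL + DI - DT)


6 dB


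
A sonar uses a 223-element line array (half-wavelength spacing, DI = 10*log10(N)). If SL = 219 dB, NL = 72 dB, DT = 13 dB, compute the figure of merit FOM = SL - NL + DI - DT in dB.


Step 1: DI = 10*log10(223) = 23.48 dB
Step 2: FOM = SL - NL + DI - DT = 219 - 72 + 23.48 - 13 = 157.48

157.48 dB


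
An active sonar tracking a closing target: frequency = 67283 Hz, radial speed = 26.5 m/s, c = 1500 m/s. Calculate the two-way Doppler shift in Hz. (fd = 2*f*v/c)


2377.33 Hz


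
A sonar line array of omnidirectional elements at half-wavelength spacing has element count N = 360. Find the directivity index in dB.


DI = 10*log10(360) = 25.56

25.56 dB


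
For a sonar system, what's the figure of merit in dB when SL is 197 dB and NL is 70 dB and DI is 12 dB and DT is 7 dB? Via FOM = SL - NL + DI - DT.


FOM = SL - NL + DI - DT = 197 - 70 + 12 - 7 = 132

132 dB


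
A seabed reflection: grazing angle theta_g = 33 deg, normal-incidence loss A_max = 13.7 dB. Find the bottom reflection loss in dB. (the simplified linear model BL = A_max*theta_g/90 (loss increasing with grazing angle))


BL = A_max * theta_g / 90 = 13.7 * 33 / 90 = 5.02

5.02 dB


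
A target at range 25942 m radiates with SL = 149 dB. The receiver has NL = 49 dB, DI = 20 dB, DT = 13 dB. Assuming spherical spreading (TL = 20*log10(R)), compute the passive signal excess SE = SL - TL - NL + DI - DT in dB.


18.72 dB


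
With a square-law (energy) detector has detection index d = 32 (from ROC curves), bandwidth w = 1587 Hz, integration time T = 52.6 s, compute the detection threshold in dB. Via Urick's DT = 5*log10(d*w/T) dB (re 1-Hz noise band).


DT = 5*log10(d*w/T) = 5*log10(32 * 1587 / 52.6) = 5*log10(965.48) = 14.92

14.92 dB


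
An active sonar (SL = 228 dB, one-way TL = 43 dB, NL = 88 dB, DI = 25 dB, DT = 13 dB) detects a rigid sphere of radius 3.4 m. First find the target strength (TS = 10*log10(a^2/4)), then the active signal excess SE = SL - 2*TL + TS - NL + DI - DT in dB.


Step 1: TS = 10*log10(3.4^2/4) = 4.61 dB
Step 2: SE = SL - 2*TL + TS - NL + DI - DT = 228 - 2*43 + (4.61) - 88 + 25 - 13 = 70.61

70.61 dB


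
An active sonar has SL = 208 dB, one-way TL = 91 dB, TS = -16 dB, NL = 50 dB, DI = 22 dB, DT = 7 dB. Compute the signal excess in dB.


SE = SL - 2*TL + TS - NL + DI - DT = 208 - 2*91 + (-16) - 50 + 22 - 7 = -25

-25 dB


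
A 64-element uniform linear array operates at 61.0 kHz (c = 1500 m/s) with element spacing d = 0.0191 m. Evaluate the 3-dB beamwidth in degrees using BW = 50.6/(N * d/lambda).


1.02 deg


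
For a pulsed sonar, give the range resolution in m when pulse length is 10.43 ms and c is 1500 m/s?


7.8225 m


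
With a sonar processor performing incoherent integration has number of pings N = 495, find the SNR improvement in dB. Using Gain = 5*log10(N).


Gain = 5*log10(495) = 13.47

13.47 dB


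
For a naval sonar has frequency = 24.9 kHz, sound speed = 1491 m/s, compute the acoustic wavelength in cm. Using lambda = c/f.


lambda = c/f = 1491 / 24900 = 0.0599 m = 5.99 cm

5.99 cm


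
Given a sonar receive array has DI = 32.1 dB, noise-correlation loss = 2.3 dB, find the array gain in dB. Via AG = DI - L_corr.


AG = DI - L_corr = 32.1 - 2.3 = 29.8

29.8 dB


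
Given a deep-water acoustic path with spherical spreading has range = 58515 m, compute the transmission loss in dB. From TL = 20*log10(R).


TL = 20*log10(58515) = 95.35

95.35 dB


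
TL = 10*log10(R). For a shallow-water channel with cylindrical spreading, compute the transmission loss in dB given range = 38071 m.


45.81 dB


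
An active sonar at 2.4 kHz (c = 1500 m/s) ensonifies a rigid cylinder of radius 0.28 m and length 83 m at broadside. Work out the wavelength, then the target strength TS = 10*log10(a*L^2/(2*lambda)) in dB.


Step 1: lambda = c/f = 1500/2400 = 0.625 m
Step 2: TS = 10*log10(a*L^2/(2*lambda)) = 10*log10(0.28*83^2/(2*0.625)) = 31.88

31.88 dB


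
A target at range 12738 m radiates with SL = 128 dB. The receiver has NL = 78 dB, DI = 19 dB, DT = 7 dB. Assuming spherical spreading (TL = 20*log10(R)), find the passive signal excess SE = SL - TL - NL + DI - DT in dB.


-20.1 dB


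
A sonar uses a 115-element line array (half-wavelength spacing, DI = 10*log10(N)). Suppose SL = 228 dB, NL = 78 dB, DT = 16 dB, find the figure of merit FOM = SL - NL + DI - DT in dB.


Step 1: DI = 10*log10(115) = 20.61 dB
Step 2: FOM = SL - NL + DI - DT = 228 - 78 + 20.61 - 16 = 154.61

154.61 dB


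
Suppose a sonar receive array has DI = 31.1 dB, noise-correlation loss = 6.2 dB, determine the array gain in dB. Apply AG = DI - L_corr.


AG = DI - L_corr = 31.1 - 6.2 = 24.9

24.9 dB


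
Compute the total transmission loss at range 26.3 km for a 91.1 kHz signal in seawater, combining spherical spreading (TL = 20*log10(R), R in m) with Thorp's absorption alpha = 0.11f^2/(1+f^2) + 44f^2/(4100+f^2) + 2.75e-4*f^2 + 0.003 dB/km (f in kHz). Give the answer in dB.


Step 1 (Thorp): alpha = 0.11*8299.21/(1+8299.21) + 44*8299.21/(4100+8299.21) + 2.75e-4*8299.21 + 0.003 = 31.846 dB/km
Step 2: TL_spread = 20*log10(26300) = 88.4 dB
Step 3: TL_abs = alpha*R = 31.846 * 26.3 = 837.55 dB
Step 4: TL_total = 88.4 + 837.55 = 925.95

925.95 dB


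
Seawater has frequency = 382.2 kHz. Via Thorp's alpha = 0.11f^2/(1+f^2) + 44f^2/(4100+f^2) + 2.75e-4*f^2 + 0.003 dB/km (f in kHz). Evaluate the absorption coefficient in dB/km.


83.083 dB/km


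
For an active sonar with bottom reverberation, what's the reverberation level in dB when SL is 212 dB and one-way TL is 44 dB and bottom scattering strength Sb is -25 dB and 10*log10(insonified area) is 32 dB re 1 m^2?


131 dB


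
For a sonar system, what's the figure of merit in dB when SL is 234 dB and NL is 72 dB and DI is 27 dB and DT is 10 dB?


FOM = SL - NL + DI - DT = 234 - 72 + 27 - 10 = 179

179 dB


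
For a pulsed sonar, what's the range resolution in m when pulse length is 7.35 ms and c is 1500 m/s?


dR = c*tau/2 = 1500 * 7.35e-3 / 2 = 5.5125

5.5125 m


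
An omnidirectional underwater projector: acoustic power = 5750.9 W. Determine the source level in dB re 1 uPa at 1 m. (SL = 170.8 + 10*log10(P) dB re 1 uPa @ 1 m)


SL = 170.8 + 10*log10(5750.9) = 170.8 + 37.6 = 208.4

208.4 dB


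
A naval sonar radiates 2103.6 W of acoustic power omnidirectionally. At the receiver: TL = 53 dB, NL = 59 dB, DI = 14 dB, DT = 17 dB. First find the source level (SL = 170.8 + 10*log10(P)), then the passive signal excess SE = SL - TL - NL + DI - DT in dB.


Step 1: SL = 170.8 + 10*log10(2103.6) = 204.03 dB
Step 2: SE = SL - TL - NL + DI - DT = 204.03 - 53 - 59 + 14 - 17 = 89.03

89.03 dB


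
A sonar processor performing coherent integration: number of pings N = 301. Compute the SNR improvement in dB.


Gain = 10*log10(301) = 24.79

24.79 dB


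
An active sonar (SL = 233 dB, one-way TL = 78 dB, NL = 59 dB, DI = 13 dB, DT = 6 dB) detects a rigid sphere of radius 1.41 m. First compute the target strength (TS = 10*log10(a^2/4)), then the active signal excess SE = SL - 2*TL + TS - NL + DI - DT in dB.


Step 1: TS = 10*log10(1.41^2/4) = -3.04 dB
Step 2: SE = SL - 2*TL + TS - NL + DI - DT = 233 - 2*78 + (-3.04) - 59 + 13 - 6 = 21.96

21.96 dB


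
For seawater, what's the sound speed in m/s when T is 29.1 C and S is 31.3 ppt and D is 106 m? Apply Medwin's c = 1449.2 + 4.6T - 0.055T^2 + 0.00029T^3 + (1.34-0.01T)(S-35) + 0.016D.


1541.45 m/s


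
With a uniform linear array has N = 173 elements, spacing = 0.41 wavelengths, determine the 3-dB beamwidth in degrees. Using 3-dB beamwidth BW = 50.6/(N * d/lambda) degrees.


BW = 50.6 / (173 * 0.41) = 50.6 / 70.93 = 0.71

0.71 deg


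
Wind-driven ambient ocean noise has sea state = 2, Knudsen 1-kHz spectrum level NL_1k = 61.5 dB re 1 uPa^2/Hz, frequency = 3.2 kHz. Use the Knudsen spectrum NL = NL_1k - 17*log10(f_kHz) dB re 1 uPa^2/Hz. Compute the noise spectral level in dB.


52.91 dB


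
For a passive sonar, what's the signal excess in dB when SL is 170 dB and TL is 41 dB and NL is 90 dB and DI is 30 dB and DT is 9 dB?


SE = SL - TL - NL + DI - DT = 170 - 41 - 90 + 30 - 9 = 60

60 dB


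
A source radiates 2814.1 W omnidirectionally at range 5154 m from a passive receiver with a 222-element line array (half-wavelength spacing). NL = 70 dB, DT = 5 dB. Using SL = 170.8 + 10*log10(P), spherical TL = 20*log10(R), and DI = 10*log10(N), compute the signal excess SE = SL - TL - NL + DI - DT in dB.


79.51 dB


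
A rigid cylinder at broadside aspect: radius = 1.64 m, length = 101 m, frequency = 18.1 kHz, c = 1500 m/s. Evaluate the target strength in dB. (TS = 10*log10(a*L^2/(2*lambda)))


lambda = 1500/18100 = 0.08287 m
TS = 10*log10(1.64*101^2/(2*0.08287)) = 50.04

50.04 dB


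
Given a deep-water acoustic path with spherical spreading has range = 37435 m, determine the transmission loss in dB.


91.47 dB


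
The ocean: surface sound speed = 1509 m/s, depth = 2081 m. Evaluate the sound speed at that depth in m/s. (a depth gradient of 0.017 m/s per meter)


c = 1509 + 0.017 * 2081 = 1544.377

1544.377 m/s


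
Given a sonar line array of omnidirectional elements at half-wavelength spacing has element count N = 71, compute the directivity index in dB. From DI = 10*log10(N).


DI = 10*log10(71) = 18.51

18.51 dB


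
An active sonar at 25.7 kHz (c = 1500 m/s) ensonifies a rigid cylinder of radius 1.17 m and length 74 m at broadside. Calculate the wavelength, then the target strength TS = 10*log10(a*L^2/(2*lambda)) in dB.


Step 1: lambda = c/f = 1500/25700 = 0.05837 m
Step 2: TS = 10*log10(a*L^2/(2*lambda)) = 10*log10(1.17*74^2/(2*0.05837)) = 47.39

47.39 dB


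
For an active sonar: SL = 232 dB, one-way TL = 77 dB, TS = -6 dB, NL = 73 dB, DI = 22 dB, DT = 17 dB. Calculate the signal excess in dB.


SE = SL - 2*TL + TS - NL + DI - DT = 232 - 2*77 + (-6) - 73 + 22 - 17 = 4

4 dB


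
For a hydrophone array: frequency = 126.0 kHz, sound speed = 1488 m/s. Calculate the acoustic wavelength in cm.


lambda = c/f = 1488 / 126000 = 0.0118 m = 1.18 cm

1.18 cm


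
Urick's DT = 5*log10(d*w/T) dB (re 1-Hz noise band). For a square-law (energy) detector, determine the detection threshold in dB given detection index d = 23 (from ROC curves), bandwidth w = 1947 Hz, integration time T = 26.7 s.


DT = 5*log10(d*w/T) = 5*log10(23 * 1947 / 26.7) = 5*log10(1677.19) = 16.12

16.12 dB


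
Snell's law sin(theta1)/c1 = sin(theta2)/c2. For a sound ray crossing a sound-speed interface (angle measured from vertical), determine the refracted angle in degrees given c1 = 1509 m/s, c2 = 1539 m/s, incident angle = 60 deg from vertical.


sin(theta2) = (c2/c1)*sin(theta1) = (1539/1509)*sin(60 deg) = 0.88324
theta2 = arcsin(0.88324) = 62.04

62.04 deg


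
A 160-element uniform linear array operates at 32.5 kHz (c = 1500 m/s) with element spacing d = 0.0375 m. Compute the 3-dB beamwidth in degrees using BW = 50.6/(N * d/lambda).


Step 1: lambda = 1500/32500 = 0.04615 m
Step 2: d/lambda = 0.0375/0.04615 = 0.8126
Step 3: BW = 50.6/(N * d/lambda) = 50.6/(160 * 0.8126) = 0.39

0.39 deg


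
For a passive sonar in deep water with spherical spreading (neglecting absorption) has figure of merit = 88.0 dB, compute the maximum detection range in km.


25.12 km


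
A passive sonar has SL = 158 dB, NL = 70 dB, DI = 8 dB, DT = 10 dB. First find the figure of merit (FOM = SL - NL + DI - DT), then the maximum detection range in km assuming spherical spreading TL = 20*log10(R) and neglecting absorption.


Step 1: FOM = SL - NL + DI - DT = 158 - 70 + 8 - 10 = 86 dB
Step 2: at max range FOM = TL = 20*log10(R), so R = 10^(86/20) = 19952.62 m = 19.95 km

19.95 km


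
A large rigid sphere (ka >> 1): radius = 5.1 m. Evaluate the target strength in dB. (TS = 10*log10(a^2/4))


TS = 10*log10(5.1^2 / 4) = 10*log10(6.5025) = 8.13

8.13 dB


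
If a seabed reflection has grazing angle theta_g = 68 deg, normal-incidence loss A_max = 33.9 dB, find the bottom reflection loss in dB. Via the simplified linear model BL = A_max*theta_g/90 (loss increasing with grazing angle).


25.61 dB


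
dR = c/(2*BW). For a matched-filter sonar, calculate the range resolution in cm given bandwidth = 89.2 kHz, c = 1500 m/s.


dR = c/(2*BW) = 1500 / (2 * 89.2e3) = 0.0084 m = 0.84 cm

0.84 cm


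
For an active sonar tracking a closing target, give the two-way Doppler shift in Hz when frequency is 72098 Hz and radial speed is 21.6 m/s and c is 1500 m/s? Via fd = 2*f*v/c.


fd = 2*f*v/c = 2 * 72098 * 21.6 / 1500 = 2076.42

2076.42 Hz


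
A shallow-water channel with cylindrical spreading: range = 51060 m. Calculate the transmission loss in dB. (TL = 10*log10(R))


47.08 dB


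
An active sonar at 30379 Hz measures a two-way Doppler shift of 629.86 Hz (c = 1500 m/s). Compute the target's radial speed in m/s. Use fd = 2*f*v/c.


From fd = 2*f*v/c, v = c*fd/(2*f) = 1500 * 629.86 / (2*30379) = 15.55

15.55 m/s


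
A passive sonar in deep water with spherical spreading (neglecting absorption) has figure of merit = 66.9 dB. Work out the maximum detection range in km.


At max range FOM = TL, so 20*log10(R) = 66.9
R = 10^(66.9/20) = 2213.09 m = 2.21 km

2.21 km


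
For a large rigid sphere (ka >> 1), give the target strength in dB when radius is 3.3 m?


TS = 10*log10(3.3^2 / 4) = 10*log10(2.7225) = 4.35

4.35 dB


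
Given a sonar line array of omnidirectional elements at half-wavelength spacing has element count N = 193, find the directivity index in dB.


DI = 10*log10(193) = 22.86

22.86 dB


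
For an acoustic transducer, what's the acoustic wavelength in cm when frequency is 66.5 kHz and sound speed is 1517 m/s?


2.28 cm


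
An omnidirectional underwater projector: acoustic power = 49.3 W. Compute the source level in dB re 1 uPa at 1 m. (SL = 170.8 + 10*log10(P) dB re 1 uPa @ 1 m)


187.73 dB


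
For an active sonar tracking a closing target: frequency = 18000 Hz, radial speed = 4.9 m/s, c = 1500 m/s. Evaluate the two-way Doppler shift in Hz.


fd = 2*f*v/c = 2 * 18000 * 4.9 / 1500 = 117.6

117.6 Hz


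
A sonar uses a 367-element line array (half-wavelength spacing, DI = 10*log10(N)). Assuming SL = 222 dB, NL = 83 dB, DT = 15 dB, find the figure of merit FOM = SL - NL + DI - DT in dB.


Step 1: DI = 10*log10(367) = 25.65 dB
Step 2: FOM = SL - NL + DI - DT = 222 - 83 + 25.65 - 15 = 149.65

149.65 dB


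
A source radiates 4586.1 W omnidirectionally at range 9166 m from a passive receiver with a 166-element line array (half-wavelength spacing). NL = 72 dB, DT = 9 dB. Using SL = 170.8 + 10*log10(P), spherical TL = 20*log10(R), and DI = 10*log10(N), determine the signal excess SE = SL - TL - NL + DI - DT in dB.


69.37 dB


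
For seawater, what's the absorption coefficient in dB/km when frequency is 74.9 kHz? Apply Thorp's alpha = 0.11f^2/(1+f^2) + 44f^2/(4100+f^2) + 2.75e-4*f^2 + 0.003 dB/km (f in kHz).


27.077 dB/km


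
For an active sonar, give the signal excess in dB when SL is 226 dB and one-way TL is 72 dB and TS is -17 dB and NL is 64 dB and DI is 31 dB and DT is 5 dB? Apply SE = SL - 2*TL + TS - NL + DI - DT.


27 dB


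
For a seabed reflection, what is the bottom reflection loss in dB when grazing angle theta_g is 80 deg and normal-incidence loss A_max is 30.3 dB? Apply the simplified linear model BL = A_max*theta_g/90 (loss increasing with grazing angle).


BL = A_max * theta_g / 90 = 30.3 * 80 / 90 = 26.93

26.93 dB


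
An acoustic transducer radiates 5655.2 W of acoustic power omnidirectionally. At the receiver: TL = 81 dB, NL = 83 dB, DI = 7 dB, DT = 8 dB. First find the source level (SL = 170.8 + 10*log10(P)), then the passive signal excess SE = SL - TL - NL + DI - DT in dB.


Step 1: SL = 170.8 + 10*log10(5655.2) = 208.32 dB
Step 2: SE = SL - TL - NL + DI - DT = 208.32 - 81 - 83 + 7 - 8 = 43.32

43.32 dB


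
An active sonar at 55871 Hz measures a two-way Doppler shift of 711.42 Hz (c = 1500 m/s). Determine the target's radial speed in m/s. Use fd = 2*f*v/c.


9.55 m/s


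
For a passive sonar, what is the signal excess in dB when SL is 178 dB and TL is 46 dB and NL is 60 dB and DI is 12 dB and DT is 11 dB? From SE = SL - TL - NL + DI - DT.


SE = SL - TL - NL + DI - DT = 178 - 46 - 60 + 12 - 11 = 73

73 dB


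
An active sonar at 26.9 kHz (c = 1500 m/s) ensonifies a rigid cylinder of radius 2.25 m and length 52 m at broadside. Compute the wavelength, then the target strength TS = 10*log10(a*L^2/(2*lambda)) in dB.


Step 1: lambda = c/f = 1500/26900 = 0.05576 m
Step 2: TS = 10*log10(a*L^2/(2*lambda)) = 10*log10(2.25*52^2/(2*0.05576)) = 47.37

47.37 dB


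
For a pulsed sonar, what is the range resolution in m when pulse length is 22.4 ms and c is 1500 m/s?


dR = c*tau/2 = 1500 * 22.4e-3 / 2 = 16.8

16.8 m


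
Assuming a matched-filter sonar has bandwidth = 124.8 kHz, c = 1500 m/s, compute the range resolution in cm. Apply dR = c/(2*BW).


dR = c/(2*BW) = 1500 / (2 * 124.8e3) = 0.006 m = 0.6 cm

0.6 cm
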